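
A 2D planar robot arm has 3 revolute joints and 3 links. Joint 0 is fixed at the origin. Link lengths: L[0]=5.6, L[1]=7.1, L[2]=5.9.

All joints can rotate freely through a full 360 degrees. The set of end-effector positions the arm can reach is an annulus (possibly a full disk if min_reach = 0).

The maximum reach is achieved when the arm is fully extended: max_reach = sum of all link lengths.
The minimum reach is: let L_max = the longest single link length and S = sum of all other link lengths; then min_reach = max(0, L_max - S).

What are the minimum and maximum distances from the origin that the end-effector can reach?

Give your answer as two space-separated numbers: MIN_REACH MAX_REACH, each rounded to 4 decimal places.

Answer: 0.0000 18.6000

Derivation:
Link lengths: [5.6, 7.1, 5.9]
max_reach = 5.6 + 7.1 + 5.9 = 18.6
L_max = max([5.6, 7.1, 5.9]) = 7.1
S (sum of others) = 18.6 - 7.1 = 11.5
min_reach = max(0, 7.1 - 11.5) = max(0, -4.4) = 0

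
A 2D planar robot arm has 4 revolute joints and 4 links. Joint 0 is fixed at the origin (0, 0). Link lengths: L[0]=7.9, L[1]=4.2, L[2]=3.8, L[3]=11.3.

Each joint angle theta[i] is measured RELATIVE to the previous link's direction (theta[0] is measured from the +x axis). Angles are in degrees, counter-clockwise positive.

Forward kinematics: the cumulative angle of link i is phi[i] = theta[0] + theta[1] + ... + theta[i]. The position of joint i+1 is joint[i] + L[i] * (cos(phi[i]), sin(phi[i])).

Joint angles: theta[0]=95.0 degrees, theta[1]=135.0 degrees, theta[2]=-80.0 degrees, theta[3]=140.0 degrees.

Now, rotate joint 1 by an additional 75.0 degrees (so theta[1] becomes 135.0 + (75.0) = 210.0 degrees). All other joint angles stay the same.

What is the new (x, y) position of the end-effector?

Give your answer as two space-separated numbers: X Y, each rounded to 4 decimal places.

Answer: 10.2905 2.7274

Derivation:
joint[0] = (0.0000, 0.0000)  (base)
link 0: phi[0] = 95 = 95 deg
  cos(95 deg) = -0.0872, sin(95 deg) = 0.9962
  joint[1] = (0.0000, 0.0000) + 7.9 * (-0.0872, 0.9962) = (0.0000 + -0.6885, 0.0000 + 7.8699) = (-0.6885, 7.8699)
link 1: phi[1] = 95 + 210 = 305 deg
  cos(305 deg) = 0.5736, sin(305 deg) = -0.8192
  joint[2] = (-0.6885, 7.8699) + 4.2 * (0.5736, -0.8192) = (-0.6885 + 2.4090, 7.8699 + -3.4404) = (1.7205, 4.4295)
link 2: phi[2] = 95 + 210 + -80 = 225 deg
  cos(225 deg) = -0.7071, sin(225 deg) = -0.7071
  joint[3] = (1.7205, 4.4295) + 3.8 * (-0.7071, -0.7071) = (1.7205 + -2.6870, 4.4295 + -2.6870) = (-0.9665, 1.7425)
link 3: phi[3] = 95 + 210 + -80 + 140 = 365 deg
  cos(365 deg) = 0.9962, sin(365 deg) = 0.0872
  joint[4] = (-0.9665, 1.7425) + 11.3 * (0.9962, 0.0872) = (-0.9665 + 11.2570, 1.7425 + 0.9849) = (10.2905, 2.7274)
End effector: (10.2905, 2.7274)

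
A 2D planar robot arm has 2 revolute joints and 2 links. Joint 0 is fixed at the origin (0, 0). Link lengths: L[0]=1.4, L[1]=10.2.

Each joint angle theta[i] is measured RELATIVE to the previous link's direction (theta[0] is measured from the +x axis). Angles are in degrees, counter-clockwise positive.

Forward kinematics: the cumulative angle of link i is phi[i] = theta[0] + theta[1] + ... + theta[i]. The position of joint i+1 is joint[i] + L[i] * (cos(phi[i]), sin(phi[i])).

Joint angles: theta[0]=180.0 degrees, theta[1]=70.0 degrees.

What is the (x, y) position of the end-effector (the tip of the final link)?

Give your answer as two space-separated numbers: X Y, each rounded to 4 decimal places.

Answer: -4.8886 -9.5849

Derivation:
joint[0] = (0.0000, 0.0000)  (base)
link 0: phi[0] = 180 = 180 deg
  cos(180 deg) = -1.0000, sin(180 deg) = 0.0000
  joint[1] = (0.0000, 0.0000) + 1.4 * (-1.0000, 0.0000) = (0.0000 + -1.4000, 0.0000 + 0.0000) = (-1.4000, 0.0000)
link 1: phi[1] = 180 + 70 = 250 deg
  cos(250 deg) = -0.3420, sin(250 deg) = -0.9397
  joint[2] = (-1.4000, 0.0000) + 10.2 * (-0.3420, -0.9397) = (-1.4000 + -3.4886, 0.0000 + -9.5849) = (-4.8886, -9.5849)
End effector: (-4.8886, -9.5849)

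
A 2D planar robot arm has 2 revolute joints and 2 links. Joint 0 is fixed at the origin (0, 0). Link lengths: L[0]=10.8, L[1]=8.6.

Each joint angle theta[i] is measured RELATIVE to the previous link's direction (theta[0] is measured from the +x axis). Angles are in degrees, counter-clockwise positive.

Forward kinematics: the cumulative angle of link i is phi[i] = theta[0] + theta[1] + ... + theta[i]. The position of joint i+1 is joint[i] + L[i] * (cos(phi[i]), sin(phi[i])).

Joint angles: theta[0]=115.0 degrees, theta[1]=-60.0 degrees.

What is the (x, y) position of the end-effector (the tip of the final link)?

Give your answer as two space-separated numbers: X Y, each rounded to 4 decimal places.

Answer: 0.3685 16.8328

Derivation:
joint[0] = (0.0000, 0.0000)  (base)
link 0: phi[0] = 115 = 115 deg
  cos(115 deg) = -0.4226, sin(115 deg) = 0.9063
  joint[1] = (0.0000, 0.0000) + 10.8 * (-0.4226, 0.9063) = (0.0000 + -4.5643, 0.0000 + 9.7881) = (-4.5643, 9.7881)
link 1: phi[1] = 115 + -60 = 55 deg
  cos(55 deg) = 0.5736, sin(55 deg) = 0.8192
  joint[2] = (-4.5643, 9.7881) + 8.6 * (0.5736, 0.8192) = (-4.5643 + 4.9328, 9.7881 + 7.0447) = (0.3685, 16.8328)
End effector: (0.3685, 16.8328)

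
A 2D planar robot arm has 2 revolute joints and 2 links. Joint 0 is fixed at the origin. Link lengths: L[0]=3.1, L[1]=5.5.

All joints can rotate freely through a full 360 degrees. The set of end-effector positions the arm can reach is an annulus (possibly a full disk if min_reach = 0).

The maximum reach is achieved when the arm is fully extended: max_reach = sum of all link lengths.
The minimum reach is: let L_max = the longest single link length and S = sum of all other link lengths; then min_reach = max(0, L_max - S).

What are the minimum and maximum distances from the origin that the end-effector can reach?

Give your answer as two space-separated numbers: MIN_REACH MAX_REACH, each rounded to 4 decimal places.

Answer: 2.4000 8.6000

Derivation:
Link lengths: [3.1, 5.5]
max_reach = 3.1 + 5.5 = 8.6
L_max = max([3.1, 5.5]) = 5.5
S (sum of others) = 8.6 - 5.5 = 3.1
min_reach = max(0, 5.5 - 3.1) = max(0, 2.4) = 2.4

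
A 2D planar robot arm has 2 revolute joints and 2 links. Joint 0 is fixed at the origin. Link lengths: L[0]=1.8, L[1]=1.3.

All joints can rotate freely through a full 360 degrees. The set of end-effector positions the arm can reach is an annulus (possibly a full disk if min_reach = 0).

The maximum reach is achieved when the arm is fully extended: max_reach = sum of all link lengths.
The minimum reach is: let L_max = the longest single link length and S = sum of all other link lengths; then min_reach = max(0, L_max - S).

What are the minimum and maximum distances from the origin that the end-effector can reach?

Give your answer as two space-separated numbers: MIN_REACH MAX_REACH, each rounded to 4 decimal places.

Answer: 0.5000 3.1000

Derivation:
Link lengths: [1.8, 1.3]
max_reach = 1.8 + 1.3 = 3.1
L_max = max([1.8, 1.3]) = 1.8
S (sum of others) = 3.1 - 1.8 = 1.3
min_reach = max(0, 1.8 - 1.3) = max(0, 0.5) = 0.5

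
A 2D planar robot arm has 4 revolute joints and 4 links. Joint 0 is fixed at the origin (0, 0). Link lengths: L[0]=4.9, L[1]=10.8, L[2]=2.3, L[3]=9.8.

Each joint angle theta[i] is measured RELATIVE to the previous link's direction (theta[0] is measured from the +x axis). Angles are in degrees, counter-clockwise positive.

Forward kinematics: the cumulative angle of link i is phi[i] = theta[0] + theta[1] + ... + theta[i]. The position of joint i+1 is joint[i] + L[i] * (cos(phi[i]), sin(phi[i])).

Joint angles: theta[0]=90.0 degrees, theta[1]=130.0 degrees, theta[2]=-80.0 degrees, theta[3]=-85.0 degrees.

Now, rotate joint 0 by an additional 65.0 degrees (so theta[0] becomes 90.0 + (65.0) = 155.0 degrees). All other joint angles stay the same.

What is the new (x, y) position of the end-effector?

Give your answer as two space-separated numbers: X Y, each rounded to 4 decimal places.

Answer: -8.6302 -0.8461

Derivation:
joint[0] = (0.0000, 0.0000)  (base)
link 0: phi[0] = 155 = 155 deg
  cos(155 deg) = -0.9063, sin(155 deg) = 0.4226
  joint[1] = (0.0000, 0.0000) + 4.9 * (-0.9063, 0.4226) = (0.0000 + -4.4409, 0.0000 + 2.0708) = (-4.4409, 2.0708)
link 1: phi[1] = 155 + 130 = 285 deg
  cos(285 deg) = 0.2588, sin(285 deg) = -0.9659
  joint[2] = (-4.4409, 2.0708) + 10.8 * (0.2588, -0.9659) = (-4.4409 + 2.7952, 2.0708 + -10.4320) = (-1.6457, -8.3612)
link 2: phi[2] = 155 + 130 + -80 = 205 deg
  cos(205 deg) = -0.9063, sin(205 deg) = -0.4226
  joint[3] = (-1.6457, -8.3612) + 2.3 * (-0.9063, -0.4226) = (-1.6457 + -2.0845, -8.3612 + -0.9720) = (-3.7302, -9.3332)
link 3: phi[3] = 155 + 130 + -80 + -85 = 120 deg
  cos(120 deg) = -0.5000, sin(120 deg) = 0.8660
  joint[4] = (-3.7302, -9.3332) + 9.8 * (-0.5000, 0.8660) = (-3.7302 + -4.9000, -9.3332 + 8.4870) = (-8.6302, -0.8461)
End effector: (-8.6302, -0.8461)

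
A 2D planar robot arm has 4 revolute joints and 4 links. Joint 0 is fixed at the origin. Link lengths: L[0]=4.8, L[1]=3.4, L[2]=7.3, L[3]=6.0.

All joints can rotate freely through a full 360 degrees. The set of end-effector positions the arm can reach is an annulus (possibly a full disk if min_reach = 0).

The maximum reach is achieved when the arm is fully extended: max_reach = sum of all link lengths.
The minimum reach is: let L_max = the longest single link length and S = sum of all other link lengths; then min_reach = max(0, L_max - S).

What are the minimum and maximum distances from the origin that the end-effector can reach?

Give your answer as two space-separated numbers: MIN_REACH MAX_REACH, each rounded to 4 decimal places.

Answer: 0.0000 21.5000

Derivation:
Link lengths: [4.8, 3.4, 7.3, 6.0]
max_reach = 4.8 + 3.4 + 7.3 + 6 = 21.5
L_max = max([4.8, 3.4, 7.3, 6.0]) = 7.3
S (sum of others) = 21.5 - 7.3 = 14.2
min_reach = max(0, 7.3 - 14.2) = max(0, -6.9) = 0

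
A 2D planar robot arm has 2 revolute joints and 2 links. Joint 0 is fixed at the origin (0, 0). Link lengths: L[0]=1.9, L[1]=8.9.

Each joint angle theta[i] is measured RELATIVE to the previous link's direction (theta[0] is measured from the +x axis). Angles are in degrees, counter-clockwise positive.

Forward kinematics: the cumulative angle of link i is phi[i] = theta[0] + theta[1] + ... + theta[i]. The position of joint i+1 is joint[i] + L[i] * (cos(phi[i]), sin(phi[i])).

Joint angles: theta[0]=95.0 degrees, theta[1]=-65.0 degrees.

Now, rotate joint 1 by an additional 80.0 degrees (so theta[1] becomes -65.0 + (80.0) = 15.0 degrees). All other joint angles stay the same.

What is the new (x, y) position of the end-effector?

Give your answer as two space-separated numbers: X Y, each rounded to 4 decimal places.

Answer: -3.2096 10.2560

Derivation:
joint[0] = (0.0000, 0.0000)  (base)
link 0: phi[0] = 95 = 95 deg
  cos(95 deg) = -0.0872, sin(95 deg) = 0.9962
  joint[1] = (0.0000, 0.0000) + 1.9 * (-0.0872, 0.9962) = (0.0000 + -0.1656, 0.0000 + 1.8928) = (-0.1656, 1.8928)
link 1: phi[1] = 95 + 15 = 110 deg
  cos(110 deg) = -0.3420, sin(110 deg) = 0.9397
  joint[2] = (-0.1656, 1.8928) + 8.9 * (-0.3420, 0.9397) = (-0.1656 + -3.0440, 1.8928 + 8.3633) = (-3.2096, 10.2560)
End effector: (-3.2096, 10.2560)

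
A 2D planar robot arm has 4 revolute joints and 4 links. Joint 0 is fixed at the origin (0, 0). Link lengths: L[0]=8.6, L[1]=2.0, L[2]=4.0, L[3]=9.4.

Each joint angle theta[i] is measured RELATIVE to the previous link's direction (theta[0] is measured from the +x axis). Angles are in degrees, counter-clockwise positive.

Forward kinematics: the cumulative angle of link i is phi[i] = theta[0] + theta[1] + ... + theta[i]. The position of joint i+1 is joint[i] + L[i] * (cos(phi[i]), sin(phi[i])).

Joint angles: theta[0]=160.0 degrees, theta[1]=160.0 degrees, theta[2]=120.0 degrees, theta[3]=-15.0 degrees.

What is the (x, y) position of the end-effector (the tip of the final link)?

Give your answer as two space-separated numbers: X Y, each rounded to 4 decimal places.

Answer: -1.8821 14.1143

Derivation:
joint[0] = (0.0000, 0.0000)  (base)
link 0: phi[0] = 160 = 160 deg
  cos(160 deg) = -0.9397, sin(160 deg) = 0.3420
  joint[1] = (0.0000, 0.0000) + 8.6 * (-0.9397, 0.3420) = (0.0000 + -8.0814, 0.0000 + 2.9414) = (-8.0814, 2.9414)
link 1: phi[1] = 160 + 160 = 320 deg
  cos(320 deg) = 0.7660, sin(320 deg) = -0.6428
  joint[2] = (-8.0814, 2.9414) + 2 * (0.7660, -0.6428) = (-8.0814 + 1.5321, 2.9414 + -1.2856) = (-6.5493, 1.6558)
link 2: phi[2] = 160 + 160 + 120 = 440 deg
  cos(440 deg) = 0.1736, sin(440 deg) = 0.9848
  joint[3] = (-6.5493, 1.6558) + 4 * (0.1736, 0.9848) = (-6.5493 + 0.6946, 1.6558 + 3.9392) = (-5.8547, 5.5950)
link 3: phi[3] = 160 + 160 + 120 + -15 = 425 deg
  cos(425 deg) = 0.4226, sin(425 deg) = 0.9063
  joint[4] = (-5.8547, 5.5950) + 9.4 * (0.4226, 0.9063) = (-5.8547 + 3.9726, 5.5950 + 8.5193) = (-1.8821, 14.1143)
End effector: (-1.8821, 14.1143)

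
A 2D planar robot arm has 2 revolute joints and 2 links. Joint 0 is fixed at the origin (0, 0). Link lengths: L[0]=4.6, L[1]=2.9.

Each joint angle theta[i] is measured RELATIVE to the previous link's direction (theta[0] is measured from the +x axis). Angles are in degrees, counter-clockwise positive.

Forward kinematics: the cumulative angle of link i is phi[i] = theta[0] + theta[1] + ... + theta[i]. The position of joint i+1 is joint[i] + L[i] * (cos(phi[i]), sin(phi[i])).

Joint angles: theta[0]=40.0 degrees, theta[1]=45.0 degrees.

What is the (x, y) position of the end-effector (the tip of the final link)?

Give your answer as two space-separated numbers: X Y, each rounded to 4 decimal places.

joint[0] = (0.0000, 0.0000)  (base)
link 0: phi[0] = 40 = 40 deg
  cos(40 deg) = 0.7660, sin(40 deg) = 0.6428
  joint[1] = (0.0000, 0.0000) + 4.6 * (0.7660, 0.6428) = (0.0000 + 3.5238, 0.0000 + 2.9568) = (3.5238, 2.9568)
link 1: phi[1] = 40 + 45 = 85 deg
  cos(85 deg) = 0.0872, sin(85 deg) = 0.9962
  joint[2] = (3.5238, 2.9568) + 2.9 * (0.0872, 0.9962) = (3.5238 + 0.2528, 2.9568 + 2.8890) = (3.7766, 5.8458)
End effector: (3.7766, 5.8458)

Answer: 3.7766 5.8458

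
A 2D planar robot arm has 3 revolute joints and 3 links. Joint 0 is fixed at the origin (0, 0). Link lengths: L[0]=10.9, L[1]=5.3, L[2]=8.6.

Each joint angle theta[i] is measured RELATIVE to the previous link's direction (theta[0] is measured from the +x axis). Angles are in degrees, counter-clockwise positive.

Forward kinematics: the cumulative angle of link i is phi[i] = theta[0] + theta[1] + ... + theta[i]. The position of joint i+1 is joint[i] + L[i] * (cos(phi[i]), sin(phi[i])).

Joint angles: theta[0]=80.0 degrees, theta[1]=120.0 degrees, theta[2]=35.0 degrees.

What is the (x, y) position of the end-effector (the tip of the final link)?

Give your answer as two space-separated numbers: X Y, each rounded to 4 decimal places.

Answer: -8.0204 1.8770

Derivation:
joint[0] = (0.0000, 0.0000)  (base)
link 0: phi[0] = 80 = 80 deg
  cos(80 deg) = 0.1736, sin(80 deg) = 0.9848
  joint[1] = (0.0000, 0.0000) + 10.9 * (0.1736, 0.9848) = (0.0000 + 1.8928, 0.0000 + 10.7344) = (1.8928, 10.7344)
link 1: phi[1] = 80 + 120 = 200 deg
  cos(200 deg) = -0.9397, sin(200 deg) = -0.3420
  joint[2] = (1.8928, 10.7344) + 5.3 * (-0.9397, -0.3420) = (1.8928 + -4.9804, 10.7344 + -1.8127) = (-3.0876, 8.9217)
link 2: phi[2] = 80 + 120 + 35 = 235 deg
  cos(235 deg) = -0.5736, sin(235 deg) = -0.8192
  joint[3] = (-3.0876, 8.9217) + 8.6 * (-0.5736, -0.8192) = (-3.0876 + -4.9328, 8.9217 + -7.0447) = (-8.0204, 1.8770)
End effector: (-8.0204, 1.8770)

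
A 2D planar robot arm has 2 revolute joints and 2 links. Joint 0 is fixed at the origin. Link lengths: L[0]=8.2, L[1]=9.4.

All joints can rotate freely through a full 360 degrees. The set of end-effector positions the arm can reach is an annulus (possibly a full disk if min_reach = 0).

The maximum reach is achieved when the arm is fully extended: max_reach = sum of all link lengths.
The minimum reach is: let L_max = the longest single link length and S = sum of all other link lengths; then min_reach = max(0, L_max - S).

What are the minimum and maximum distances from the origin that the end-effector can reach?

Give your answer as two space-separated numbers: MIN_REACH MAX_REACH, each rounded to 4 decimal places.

Link lengths: [8.2, 9.4]
max_reach = 8.2 + 9.4 = 17.6
L_max = max([8.2, 9.4]) = 9.4
S (sum of others) = 17.6 - 9.4 = 8.2
min_reach = max(0, 9.4 - 8.2) = max(0, 1.2) = 1.2

Answer: 1.2000 17.6000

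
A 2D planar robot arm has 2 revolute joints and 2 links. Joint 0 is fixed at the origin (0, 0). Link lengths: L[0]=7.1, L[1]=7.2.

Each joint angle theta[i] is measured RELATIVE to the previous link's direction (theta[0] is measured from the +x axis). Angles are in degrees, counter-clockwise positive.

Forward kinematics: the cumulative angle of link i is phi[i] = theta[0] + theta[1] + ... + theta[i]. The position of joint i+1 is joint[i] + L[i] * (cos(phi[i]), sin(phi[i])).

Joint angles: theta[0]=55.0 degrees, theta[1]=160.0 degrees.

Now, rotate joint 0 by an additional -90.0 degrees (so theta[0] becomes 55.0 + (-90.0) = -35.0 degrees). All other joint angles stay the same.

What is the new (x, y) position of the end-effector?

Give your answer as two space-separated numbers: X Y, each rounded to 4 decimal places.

joint[0] = (0.0000, 0.0000)  (base)
link 0: phi[0] = -35 = -35 deg
  cos(-35 deg) = 0.8192, sin(-35 deg) = -0.5736
  joint[1] = (0.0000, 0.0000) + 7.1 * (0.8192, -0.5736) = (0.0000 + 5.8160, 0.0000 + -4.0724) = (5.8160, -4.0724)
link 1: phi[1] = -35 + 160 = 125 deg
  cos(125 deg) = -0.5736, sin(125 deg) = 0.8192
  joint[2] = (5.8160, -4.0724) + 7.2 * (-0.5736, 0.8192) = (5.8160 + -4.1298, -4.0724 + 5.8979) = (1.6862, 1.8255)
End effector: (1.6862, 1.8255)

Answer: 1.6862 1.8255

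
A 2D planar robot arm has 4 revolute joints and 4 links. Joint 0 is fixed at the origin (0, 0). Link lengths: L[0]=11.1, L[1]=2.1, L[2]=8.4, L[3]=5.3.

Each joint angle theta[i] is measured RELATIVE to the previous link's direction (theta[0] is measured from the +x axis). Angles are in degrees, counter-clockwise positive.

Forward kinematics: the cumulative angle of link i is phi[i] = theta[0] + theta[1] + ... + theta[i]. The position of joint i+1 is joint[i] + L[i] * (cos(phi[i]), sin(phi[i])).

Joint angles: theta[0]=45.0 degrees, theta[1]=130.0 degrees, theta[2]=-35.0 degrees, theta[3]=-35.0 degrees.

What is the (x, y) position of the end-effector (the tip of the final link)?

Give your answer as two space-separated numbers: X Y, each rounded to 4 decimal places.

Answer: -2.0496 18.5507

Derivation:
joint[0] = (0.0000, 0.0000)  (base)
link 0: phi[0] = 45 = 45 deg
  cos(45 deg) = 0.7071, sin(45 deg) = 0.7071
  joint[1] = (0.0000, 0.0000) + 11.1 * (0.7071, 0.7071) = (0.0000 + 7.8489, 0.0000 + 7.8489) = (7.8489, 7.8489)
link 1: phi[1] = 45 + 130 = 175 deg
  cos(175 deg) = -0.9962, sin(175 deg) = 0.0872
  joint[2] = (7.8489, 7.8489) + 2.1 * (-0.9962, 0.0872) = (7.8489 + -2.0920, 7.8489 + 0.1830) = (5.7569, 8.0319)
link 2: phi[2] = 45 + 130 + -35 = 140 deg
  cos(140 deg) = -0.7660, sin(140 deg) = 0.6428
  joint[3] = (5.7569, 8.0319) + 8.4 * (-0.7660, 0.6428) = (5.7569 + -6.4348, 8.0319 + 5.3994) = (-0.6779, 13.4313)
link 3: phi[3] = 45 + 130 + -35 + -35 = 105 deg
  cos(105 deg) = -0.2588, sin(105 deg) = 0.9659
  joint[4] = (-0.6779, 13.4313) + 5.3 * (-0.2588, 0.9659) = (-0.6779 + -1.3717, 13.4313 + 5.1194) = (-2.0496, 18.5507)
End effector: (-2.0496, 18.5507)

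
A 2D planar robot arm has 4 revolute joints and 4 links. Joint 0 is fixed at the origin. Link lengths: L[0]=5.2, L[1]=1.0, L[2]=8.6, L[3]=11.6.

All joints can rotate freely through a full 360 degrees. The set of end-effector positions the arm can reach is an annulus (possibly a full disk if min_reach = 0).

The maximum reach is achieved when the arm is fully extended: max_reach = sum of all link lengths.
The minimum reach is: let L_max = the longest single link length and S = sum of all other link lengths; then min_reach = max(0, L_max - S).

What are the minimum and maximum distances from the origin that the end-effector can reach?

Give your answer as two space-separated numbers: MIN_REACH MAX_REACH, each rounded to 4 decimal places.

Link lengths: [5.2, 1.0, 8.6, 11.6]
max_reach = 5.2 + 1 + 8.6 + 11.6 = 26.4
L_max = max([5.2, 1.0, 8.6, 11.6]) = 11.6
S (sum of others) = 26.4 - 11.6 = 14.8
min_reach = max(0, 11.6 - 14.8) = max(0, -3.2) = 0

Answer: 0.0000 26.4000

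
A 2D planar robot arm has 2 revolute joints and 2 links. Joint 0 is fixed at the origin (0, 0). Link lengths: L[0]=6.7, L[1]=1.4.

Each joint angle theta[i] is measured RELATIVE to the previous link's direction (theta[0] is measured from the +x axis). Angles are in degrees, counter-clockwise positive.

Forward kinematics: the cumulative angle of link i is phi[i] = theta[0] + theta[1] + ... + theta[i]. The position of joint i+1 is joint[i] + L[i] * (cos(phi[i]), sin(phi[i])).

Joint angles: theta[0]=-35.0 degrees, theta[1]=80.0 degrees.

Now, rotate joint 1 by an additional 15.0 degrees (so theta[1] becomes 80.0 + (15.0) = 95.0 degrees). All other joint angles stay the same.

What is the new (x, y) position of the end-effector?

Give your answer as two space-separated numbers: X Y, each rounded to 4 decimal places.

Answer: 6.1883 -2.6305

Derivation:
joint[0] = (0.0000, 0.0000)  (base)
link 0: phi[0] = -35 = -35 deg
  cos(-35 deg) = 0.8192, sin(-35 deg) = -0.5736
  joint[1] = (0.0000, 0.0000) + 6.7 * (0.8192, -0.5736) = (0.0000 + 5.4883, 0.0000 + -3.8430) = (5.4883, -3.8430)
link 1: phi[1] = -35 + 95 = 60 deg
  cos(60 deg) = 0.5000, sin(60 deg) = 0.8660
  joint[2] = (5.4883, -3.8430) + 1.4 * (0.5000, 0.8660) = (5.4883 + 0.7000, -3.8430 + 1.2124) = (6.1883, -2.6305)
End effector: (6.1883, -2.6305)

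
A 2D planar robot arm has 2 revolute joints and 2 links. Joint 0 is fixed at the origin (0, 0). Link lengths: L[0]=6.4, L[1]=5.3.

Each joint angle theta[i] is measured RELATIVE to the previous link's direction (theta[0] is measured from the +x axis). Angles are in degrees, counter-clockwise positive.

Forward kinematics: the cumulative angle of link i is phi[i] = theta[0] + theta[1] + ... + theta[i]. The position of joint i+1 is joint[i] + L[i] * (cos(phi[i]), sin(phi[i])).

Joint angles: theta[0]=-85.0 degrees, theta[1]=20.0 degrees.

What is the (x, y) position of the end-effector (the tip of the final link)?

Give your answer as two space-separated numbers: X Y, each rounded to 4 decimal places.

Answer: 2.7977 -11.1791

Derivation:
joint[0] = (0.0000, 0.0000)  (base)
link 0: phi[0] = -85 = -85 deg
  cos(-85 deg) = 0.0872, sin(-85 deg) = -0.9962
  joint[1] = (0.0000, 0.0000) + 6.4 * (0.0872, -0.9962) = (0.0000 + 0.5578, 0.0000 + -6.3756) = (0.5578, -6.3756)
link 1: phi[1] = -85 + 20 = -65 deg
  cos(-65 deg) = 0.4226, sin(-65 deg) = -0.9063
  joint[2] = (0.5578, -6.3756) + 5.3 * (0.4226, -0.9063) = (0.5578 + 2.2399, -6.3756 + -4.8034) = (2.7977, -11.1791)
End effector: (2.7977, -11.1791)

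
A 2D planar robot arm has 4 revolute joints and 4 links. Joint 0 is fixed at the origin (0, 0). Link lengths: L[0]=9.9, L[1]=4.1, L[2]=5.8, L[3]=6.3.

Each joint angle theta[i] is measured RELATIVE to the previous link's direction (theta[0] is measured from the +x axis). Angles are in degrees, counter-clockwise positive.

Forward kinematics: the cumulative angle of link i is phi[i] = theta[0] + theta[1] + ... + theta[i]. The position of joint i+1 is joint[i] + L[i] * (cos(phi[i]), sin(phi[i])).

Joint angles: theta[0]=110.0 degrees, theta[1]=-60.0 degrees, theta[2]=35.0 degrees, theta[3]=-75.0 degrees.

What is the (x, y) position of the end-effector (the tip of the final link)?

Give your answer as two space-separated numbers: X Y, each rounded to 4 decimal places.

joint[0] = (0.0000, 0.0000)  (base)
link 0: phi[0] = 110 = 110 deg
  cos(110 deg) = -0.3420, sin(110 deg) = 0.9397
  joint[1] = (0.0000, 0.0000) + 9.9 * (-0.3420, 0.9397) = (0.0000 + -3.3860, 0.0000 + 9.3030) = (-3.3860, 9.3030)
link 1: phi[1] = 110 + -60 = 50 deg
  cos(50 deg) = 0.6428, sin(50 deg) = 0.7660
  joint[2] = (-3.3860, 9.3030) + 4.1 * (0.6428, 0.7660) = (-3.3860 + 2.6354, 9.3030 + 3.1408) = (-0.7506, 12.4437)
link 2: phi[2] = 110 + -60 + 35 = 85 deg
  cos(85 deg) = 0.0872, sin(85 deg) = 0.9962
  joint[3] = (-0.7506, 12.4437) + 5.8 * (0.0872, 0.9962) = (-0.7506 + 0.5055, 12.4437 + 5.7779) = (-0.2451, 18.2217)
link 3: phi[3] = 110 + -60 + 35 + -75 = 10 deg
  cos(10 deg) = 0.9848, sin(10 deg) = 0.1736
  joint[4] = (-0.2451, 18.2217) + 6.3 * (0.9848, 0.1736) = (-0.2451 + 6.2043, 18.2217 + 1.0940) = (5.9592, 19.3157)
End effector: (5.9592, 19.3157)

Answer: 5.9592 19.3157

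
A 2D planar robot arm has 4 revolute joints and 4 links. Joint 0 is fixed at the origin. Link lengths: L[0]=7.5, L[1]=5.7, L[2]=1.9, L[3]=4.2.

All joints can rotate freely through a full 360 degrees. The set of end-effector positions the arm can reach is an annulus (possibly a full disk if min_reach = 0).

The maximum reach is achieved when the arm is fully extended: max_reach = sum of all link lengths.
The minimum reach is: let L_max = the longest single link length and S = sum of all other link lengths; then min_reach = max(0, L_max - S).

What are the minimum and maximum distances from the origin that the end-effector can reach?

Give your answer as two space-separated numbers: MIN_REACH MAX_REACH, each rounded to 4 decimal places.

Link lengths: [7.5, 5.7, 1.9, 4.2]
max_reach = 7.5 + 5.7 + 1.9 + 4.2 = 19.3
L_max = max([7.5, 5.7, 1.9, 4.2]) = 7.5
S (sum of others) = 19.3 - 7.5 = 11.8
min_reach = max(0, 7.5 - 11.8) = max(0, -4.3) = 0

Answer: 0.0000 19.3000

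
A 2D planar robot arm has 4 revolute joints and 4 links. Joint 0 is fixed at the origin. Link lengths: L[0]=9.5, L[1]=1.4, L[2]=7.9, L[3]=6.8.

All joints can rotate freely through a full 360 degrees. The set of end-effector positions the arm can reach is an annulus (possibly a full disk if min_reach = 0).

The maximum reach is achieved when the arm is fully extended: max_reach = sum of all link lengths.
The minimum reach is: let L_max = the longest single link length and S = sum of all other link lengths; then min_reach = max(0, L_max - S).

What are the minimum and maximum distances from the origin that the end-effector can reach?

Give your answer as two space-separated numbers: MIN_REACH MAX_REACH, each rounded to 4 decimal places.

Answer: 0.0000 25.6000

Derivation:
Link lengths: [9.5, 1.4, 7.9, 6.8]
max_reach = 9.5 + 1.4 + 7.9 + 6.8 = 25.6
L_max = max([9.5, 1.4, 7.9, 6.8]) = 9.5
S (sum of others) = 25.6 - 9.5 = 16.1
min_reach = max(0, 9.5 - 16.1) = max(0, -6.6) = 0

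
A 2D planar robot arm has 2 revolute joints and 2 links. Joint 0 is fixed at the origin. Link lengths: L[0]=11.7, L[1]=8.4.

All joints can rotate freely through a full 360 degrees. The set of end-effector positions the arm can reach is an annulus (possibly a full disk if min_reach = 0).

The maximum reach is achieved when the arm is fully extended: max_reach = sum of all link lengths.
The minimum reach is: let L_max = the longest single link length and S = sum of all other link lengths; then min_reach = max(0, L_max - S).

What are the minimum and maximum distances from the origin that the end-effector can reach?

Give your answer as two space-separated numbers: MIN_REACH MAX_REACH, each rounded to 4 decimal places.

Answer: 3.3000 20.1000

Derivation:
Link lengths: [11.7, 8.4]
max_reach = 11.7 + 8.4 = 20.1
L_max = max([11.7, 8.4]) = 11.7
S (sum of others) = 20.1 - 11.7 = 8.4
min_reach = max(0, 11.7 - 8.4) = max(0, 3.3) = 3.3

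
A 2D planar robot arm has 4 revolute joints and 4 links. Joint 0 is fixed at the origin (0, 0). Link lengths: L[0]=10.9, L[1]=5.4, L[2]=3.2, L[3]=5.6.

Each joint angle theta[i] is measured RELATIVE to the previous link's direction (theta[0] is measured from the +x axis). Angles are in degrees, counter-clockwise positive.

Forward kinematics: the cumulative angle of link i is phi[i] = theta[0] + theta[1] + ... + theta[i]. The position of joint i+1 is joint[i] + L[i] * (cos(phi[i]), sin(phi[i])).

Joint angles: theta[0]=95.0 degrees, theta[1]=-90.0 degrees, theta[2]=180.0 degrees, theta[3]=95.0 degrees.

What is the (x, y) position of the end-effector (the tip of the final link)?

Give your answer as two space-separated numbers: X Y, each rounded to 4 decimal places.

Answer: 2.2141 5.5353

Derivation:
joint[0] = (0.0000, 0.0000)  (base)
link 0: phi[0] = 95 = 95 deg
  cos(95 deg) = -0.0872, sin(95 deg) = 0.9962
  joint[1] = (0.0000, 0.0000) + 10.9 * (-0.0872, 0.9962) = (0.0000 + -0.9500, 0.0000 + 10.8585) = (-0.9500, 10.8585)
link 1: phi[1] = 95 + -90 = 5 deg
  cos(5 deg) = 0.9962, sin(5 deg) = 0.0872
  joint[2] = (-0.9500, 10.8585) + 5.4 * (0.9962, 0.0872) = (-0.9500 + 5.3795, 10.8585 + 0.4706) = (4.4295, 11.3292)
link 2: phi[2] = 95 + -90 + 180 = 185 deg
  cos(185 deg) = -0.9962, sin(185 deg) = -0.0872
  joint[3] = (4.4295, 11.3292) + 3.2 * (-0.9962, -0.0872) = (4.4295 + -3.1878, 11.3292 + -0.2789) = (1.2416, 11.0503)
link 3: phi[3] = 95 + -90 + 180 + 95 = 280 deg
  cos(280 deg) = 0.1736, sin(280 deg) = -0.9848
  joint[4] = (1.2416, 11.0503) + 5.6 * (0.1736, -0.9848) = (1.2416 + 0.9724, 11.0503 + -5.5149) = (2.2141, 5.5353)
End effector: (2.2141, 5.5353)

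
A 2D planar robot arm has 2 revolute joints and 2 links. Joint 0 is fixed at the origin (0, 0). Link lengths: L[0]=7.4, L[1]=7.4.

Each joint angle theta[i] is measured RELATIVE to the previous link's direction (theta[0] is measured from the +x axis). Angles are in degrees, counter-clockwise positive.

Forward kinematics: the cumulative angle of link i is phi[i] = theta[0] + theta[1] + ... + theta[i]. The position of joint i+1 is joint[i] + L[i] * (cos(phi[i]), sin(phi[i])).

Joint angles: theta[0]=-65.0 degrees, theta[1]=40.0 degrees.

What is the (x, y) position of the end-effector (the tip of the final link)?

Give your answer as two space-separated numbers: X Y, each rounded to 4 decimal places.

Answer: 9.8341 -9.8341

Derivation:
joint[0] = (0.0000, 0.0000)  (base)
link 0: phi[0] = -65 = -65 deg
  cos(-65 deg) = 0.4226, sin(-65 deg) = -0.9063
  joint[1] = (0.0000, 0.0000) + 7.4 * (0.4226, -0.9063) = (0.0000 + 3.1274, 0.0000 + -6.7067) = (3.1274, -6.7067)
link 1: phi[1] = -65 + 40 = -25 deg
  cos(-25 deg) = 0.9063, sin(-25 deg) = -0.4226
  joint[2] = (3.1274, -6.7067) + 7.4 * (0.9063, -0.4226) = (3.1274 + 6.7067, -6.7067 + -3.1274) = (9.8341, -9.8341)
End effector: (9.8341, -9.8341)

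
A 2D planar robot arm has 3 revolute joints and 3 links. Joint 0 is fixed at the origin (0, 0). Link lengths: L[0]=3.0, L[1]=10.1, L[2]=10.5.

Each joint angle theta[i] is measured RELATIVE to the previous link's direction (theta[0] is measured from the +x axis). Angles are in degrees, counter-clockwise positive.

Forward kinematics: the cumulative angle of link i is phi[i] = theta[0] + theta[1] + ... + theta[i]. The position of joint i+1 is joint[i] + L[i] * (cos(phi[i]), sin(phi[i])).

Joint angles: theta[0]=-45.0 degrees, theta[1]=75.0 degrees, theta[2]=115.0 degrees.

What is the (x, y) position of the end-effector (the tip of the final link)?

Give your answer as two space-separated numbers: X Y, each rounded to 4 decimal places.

Answer: 2.2671 8.9512

Derivation:
joint[0] = (0.0000, 0.0000)  (base)
link 0: phi[0] = -45 = -45 deg
  cos(-45 deg) = 0.7071, sin(-45 deg) = -0.7071
  joint[1] = (0.0000, 0.0000) + 3 * (0.7071, -0.7071) = (0.0000 + 2.1213, 0.0000 + -2.1213) = (2.1213, -2.1213)
link 1: phi[1] = -45 + 75 = 30 deg
  cos(30 deg) = 0.8660, sin(30 deg) = 0.5000
  joint[2] = (2.1213, -2.1213) + 10.1 * (0.8660, 0.5000) = (2.1213 + 8.7469, -2.1213 + 5.0500) = (10.8682, 2.9287)
link 2: phi[2] = -45 + 75 + 115 = 145 deg
  cos(145 deg) = -0.8192, sin(145 deg) = 0.5736
  joint[3] = (10.8682, 2.9287) + 10.5 * (-0.8192, 0.5736) = (10.8682 + -8.6011, 2.9287 + 6.0226) = (2.2671, 8.9512)
End effector: (2.2671, 8.9512)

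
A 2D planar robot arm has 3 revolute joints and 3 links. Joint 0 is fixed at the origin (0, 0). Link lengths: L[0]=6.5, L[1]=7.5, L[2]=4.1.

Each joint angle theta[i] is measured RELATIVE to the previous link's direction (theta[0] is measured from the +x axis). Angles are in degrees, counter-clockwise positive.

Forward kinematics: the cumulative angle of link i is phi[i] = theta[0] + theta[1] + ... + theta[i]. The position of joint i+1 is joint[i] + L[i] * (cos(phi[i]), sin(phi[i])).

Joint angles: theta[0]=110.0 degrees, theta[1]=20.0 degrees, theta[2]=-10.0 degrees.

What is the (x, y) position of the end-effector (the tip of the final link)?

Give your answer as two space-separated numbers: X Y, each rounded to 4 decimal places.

joint[0] = (0.0000, 0.0000)  (base)
link 0: phi[0] = 110 = 110 deg
  cos(110 deg) = -0.3420, sin(110 deg) = 0.9397
  joint[1] = (0.0000, 0.0000) + 6.5 * (-0.3420, 0.9397) = (0.0000 + -2.2231, 0.0000 + 6.1080) = (-2.2231, 6.1080)
link 1: phi[1] = 110 + 20 = 130 deg
  cos(130 deg) = -0.6428, sin(130 deg) = 0.7660
  joint[2] = (-2.2231, 6.1080) + 7.5 * (-0.6428, 0.7660) = (-2.2231 + -4.8209, 6.1080 + 5.7453) = (-7.0440, 11.8533)
link 2: phi[2] = 110 + 20 + -10 = 120 deg
  cos(120 deg) = -0.5000, sin(120 deg) = 0.8660
  joint[3] = (-7.0440, 11.8533) + 4.1 * (-0.5000, 0.8660) = (-7.0440 + -2.0500, 11.8533 + 3.5507) = (-9.0940, 15.4040)
End effector: (-9.0940, 15.4040)

Answer: -9.0940 15.4040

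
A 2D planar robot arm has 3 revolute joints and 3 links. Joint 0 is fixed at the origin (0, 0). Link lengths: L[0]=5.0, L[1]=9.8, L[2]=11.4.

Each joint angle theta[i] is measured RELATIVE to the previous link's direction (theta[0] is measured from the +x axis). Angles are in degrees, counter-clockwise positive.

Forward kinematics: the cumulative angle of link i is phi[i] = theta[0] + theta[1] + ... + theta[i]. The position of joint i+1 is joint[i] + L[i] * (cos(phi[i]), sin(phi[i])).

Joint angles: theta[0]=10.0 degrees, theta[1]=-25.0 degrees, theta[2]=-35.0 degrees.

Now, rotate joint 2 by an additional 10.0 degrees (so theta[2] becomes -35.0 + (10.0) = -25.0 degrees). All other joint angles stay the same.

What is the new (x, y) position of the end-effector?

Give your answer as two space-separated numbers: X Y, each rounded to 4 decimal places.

Answer: 23.1230 -8.9960

Derivation:
joint[0] = (0.0000, 0.0000)  (base)
link 0: phi[0] = 10 = 10 deg
  cos(10 deg) = 0.9848, sin(10 deg) = 0.1736
  joint[1] = (0.0000, 0.0000) + 5 * (0.9848, 0.1736) = (0.0000 + 4.9240, 0.0000 + 0.8682) = (4.9240, 0.8682)
link 1: phi[1] = 10 + -25 = -15 deg
  cos(-15 deg) = 0.9659, sin(-15 deg) = -0.2588
  joint[2] = (4.9240, 0.8682) + 9.8 * (0.9659, -0.2588) = (4.9240 + 9.4661, 0.8682 + -2.5364) = (14.3901, -1.6682)
link 2: phi[2] = 10 + -25 + -25 = -40 deg
  cos(-40 deg) = 0.7660, sin(-40 deg) = -0.6428
  joint[3] = (14.3901, -1.6682) + 11.4 * (0.7660, -0.6428) = (14.3901 + 8.7329, -1.6682 + -7.3278) = (23.1230, -8.9960)
End effector: (23.1230, -8.9960)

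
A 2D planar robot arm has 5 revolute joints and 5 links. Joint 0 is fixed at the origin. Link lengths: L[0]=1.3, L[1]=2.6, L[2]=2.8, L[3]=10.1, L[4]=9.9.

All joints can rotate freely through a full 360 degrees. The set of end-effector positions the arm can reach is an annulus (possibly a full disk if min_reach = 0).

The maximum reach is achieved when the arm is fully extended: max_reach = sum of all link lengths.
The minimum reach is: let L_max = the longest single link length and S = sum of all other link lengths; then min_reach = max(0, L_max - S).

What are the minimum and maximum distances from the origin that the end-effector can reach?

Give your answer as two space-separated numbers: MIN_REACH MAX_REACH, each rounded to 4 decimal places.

Link lengths: [1.3, 2.6, 2.8, 10.1, 9.9]
max_reach = 1.3 + 2.6 + 2.8 + 10.1 + 9.9 = 26.7
L_max = max([1.3, 2.6, 2.8, 10.1, 9.9]) = 10.1
S (sum of others) = 26.7 - 10.1 = 16.6
min_reach = max(0, 10.1 - 16.6) = max(0, -6.5) = 0

Answer: 0.0000 26.7000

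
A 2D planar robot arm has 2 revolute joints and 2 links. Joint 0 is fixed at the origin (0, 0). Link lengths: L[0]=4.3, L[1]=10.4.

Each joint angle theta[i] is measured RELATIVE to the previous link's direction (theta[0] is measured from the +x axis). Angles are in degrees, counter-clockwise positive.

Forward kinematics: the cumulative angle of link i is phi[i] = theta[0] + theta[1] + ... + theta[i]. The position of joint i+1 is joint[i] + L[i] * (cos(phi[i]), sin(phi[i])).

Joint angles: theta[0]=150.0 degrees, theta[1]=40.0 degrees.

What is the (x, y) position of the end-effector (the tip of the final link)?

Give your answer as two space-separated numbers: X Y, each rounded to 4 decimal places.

joint[0] = (0.0000, 0.0000)  (base)
link 0: phi[0] = 150 = 150 deg
  cos(150 deg) = -0.8660, sin(150 deg) = 0.5000
  joint[1] = (0.0000, 0.0000) + 4.3 * (-0.8660, 0.5000) = (0.0000 + -3.7239, 0.0000 + 2.1500) = (-3.7239, 2.1500)
link 1: phi[1] = 150 + 40 = 190 deg
  cos(190 deg) = -0.9848, sin(190 deg) = -0.1736
  joint[2] = (-3.7239, 2.1500) + 10.4 * (-0.9848, -0.1736) = (-3.7239 + -10.2420, 2.1500 + -1.8059) = (-13.9659, 0.3441)
End effector: (-13.9659, 0.3441)

Answer: -13.9659 0.3441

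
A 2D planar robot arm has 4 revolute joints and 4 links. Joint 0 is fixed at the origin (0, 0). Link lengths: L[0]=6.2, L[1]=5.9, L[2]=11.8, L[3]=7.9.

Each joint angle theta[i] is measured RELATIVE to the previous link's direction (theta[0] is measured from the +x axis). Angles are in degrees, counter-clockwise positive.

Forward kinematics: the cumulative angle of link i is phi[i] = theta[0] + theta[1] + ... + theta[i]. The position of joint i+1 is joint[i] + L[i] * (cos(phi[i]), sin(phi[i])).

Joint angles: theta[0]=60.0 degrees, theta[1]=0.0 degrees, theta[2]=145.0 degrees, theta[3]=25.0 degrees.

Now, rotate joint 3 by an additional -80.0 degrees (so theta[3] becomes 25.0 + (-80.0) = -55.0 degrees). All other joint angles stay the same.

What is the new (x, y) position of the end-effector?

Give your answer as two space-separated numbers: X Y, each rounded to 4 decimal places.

joint[0] = (0.0000, 0.0000)  (base)
link 0: phi[0] = 60 = 60 deg
  cos(60 deg) = 0.5000, sin(60 deg) = 0.8660
  joint[1] = (0.0000, 0.0000) + 6.2 * (0.5000, 0.8660) = (0.0000 + 3.1000, 0.0000 + 5.3694) = (3.1000, 5.3694)
link 1: phi[1] = 60 + 0 = 60 deg
  cos(60 deg) = 0.5000, sin(60 deg) = 0.8660
  joint[2] = (3.1000, 5.3694) + 5.9 * (0.5000, 0.8660) = (3.1000 + 2.9500, 5.3694 + 5.1095) = (6.0500, 10.4789)
link 2: phi[2] = 60 + 0 + 145 = 205 deg
  cos(205 deg) = -0.9063, sin(205 deg) = -0.4226
  joint[3] = (6.0500, 10.4789) + 11.8 * (-0.9063, -0.4226) = (6.0500 + -10.6944, 10.4789 + -4.9869) = (-4.6444, 5.4920)
link 3: phi[3] = 60 + 0 + 145 + -55 = 150 deg
  cos(150 deg) = -0.8660, sin(150 deg) = 0.5000
  joint[4] = (-4.6444, 5.4920) + 7.9 * (-0.8660, 0.5000) = (-4.6444 + -6.8416, 5.4920 + 3.9500) = (-11.4860, 9.4420)
End effector: (-11.4860, 9.4420)

Answer: -11.4860 9.4420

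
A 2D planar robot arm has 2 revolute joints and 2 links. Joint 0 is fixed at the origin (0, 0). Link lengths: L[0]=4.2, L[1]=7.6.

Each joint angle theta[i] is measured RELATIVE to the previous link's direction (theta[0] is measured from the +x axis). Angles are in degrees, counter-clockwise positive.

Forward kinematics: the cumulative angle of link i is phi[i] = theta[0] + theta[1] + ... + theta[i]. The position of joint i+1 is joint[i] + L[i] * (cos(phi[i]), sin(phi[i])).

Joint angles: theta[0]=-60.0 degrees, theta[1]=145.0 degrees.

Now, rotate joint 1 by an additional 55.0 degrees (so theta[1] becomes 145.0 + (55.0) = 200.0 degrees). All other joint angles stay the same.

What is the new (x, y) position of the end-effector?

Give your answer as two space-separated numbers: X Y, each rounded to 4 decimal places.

Answer: -3.7219 1.2479

Derivation:
joint[0] = (0.0000, 0.0000)  (base)
link 0: phi[0] = -60 = -60 deg
  cos(-60 deg) = 0.5000, sin(-60 deg) = -0.8660
  joint[1] = (0.0000, 0.0000) + 4.2 * (0.5000, -0.8660) = (0.0000 + 2.1000, 0.0000 + -3.6373) = (2.1000, -3.6373)
link 1: phi[1] = -60 + 200 = 140 deg
  cos(140 deg) = -0.7660, sin(140 deg) = 0.6428
  joint[2] = (2.1000, -3.6373) + 7.6 * (-0.7660, 0.6428) = (2.1000 + -5.8219, -3.6373 + 4.8852) = (-3.7219, 1.2479)
End effector: (-3.7219, 1.2479)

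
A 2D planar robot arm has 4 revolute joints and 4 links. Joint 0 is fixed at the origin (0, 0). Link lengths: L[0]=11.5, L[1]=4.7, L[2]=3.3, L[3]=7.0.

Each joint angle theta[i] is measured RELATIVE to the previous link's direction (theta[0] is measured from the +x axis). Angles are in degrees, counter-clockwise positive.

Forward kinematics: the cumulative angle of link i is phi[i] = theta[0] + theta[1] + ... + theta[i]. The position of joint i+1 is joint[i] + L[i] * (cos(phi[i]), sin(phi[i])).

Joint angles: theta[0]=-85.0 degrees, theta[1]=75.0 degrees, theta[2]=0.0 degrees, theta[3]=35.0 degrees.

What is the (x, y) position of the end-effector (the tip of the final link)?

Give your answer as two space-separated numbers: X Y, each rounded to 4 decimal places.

joint[0] = (0.0000, 0.0000)  (base)
link 0: phi[0] = -85 = -85 deg
  cos(-85 deg) = 0.0872, sin(-85 deg) = -0.9962
  joint[1] = (0.0000, 0.0000) + 11.5 * (0.0872, -0.9962) = (0.0000 + 1.0023, 0.0000 + -11.4562) = (1.0023, -11.4562)
link 1: phi[1] = -85 + 75 = -10 deg
  cos(-10 deg) = 0.9848, sin(-10 deg) = -0.1736
  joint[2] = (1.0023, -11.4562) + 4.7 * (0.9848, -0.1736) = (1.0023 + 4.6286, -11.4562 + -0.8161) = (5.6309, -12.2724)
link 2: phi[2] = -85 + 75 + 0 = -10 deg
  cos(-10 deg) = 0.9848, sin(-10 deg) = -0.1736
  joint[3] = (5.6309, -12.2724) + 3.3 * (0.9848, -0.1736) = (5.6309 + 3.2499, -12.2724 + -0.5730) = (8.8808, -12.8454)
link 3: phi[3] = -85 + 75 + 0 + 35 = 25 deg
  cos(25 deg) = 0.9063, sin(25 deg) = 0.4226
  joint[4] = (8.8808, -12.8454) + 7 * (0.9063, 0.4226) = (8.8808 + 6.3442, -12.8454 + 2.9583) = (15.2249, -9.8871)
End effector: (15.2249, -9.8871)

Answer: 15.2249 -9.8871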